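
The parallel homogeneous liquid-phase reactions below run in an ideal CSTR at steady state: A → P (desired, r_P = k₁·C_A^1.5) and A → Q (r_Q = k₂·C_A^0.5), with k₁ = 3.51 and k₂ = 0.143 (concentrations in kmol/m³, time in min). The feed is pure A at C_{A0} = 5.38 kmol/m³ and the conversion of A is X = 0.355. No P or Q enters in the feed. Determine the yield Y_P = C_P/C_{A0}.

0.351

Exit C_A = C_{A0}(1−X) = 5.38×0.645 = 3.470 kmol/m³.
In a CSTR the entire volume is at exit conditions, so r_P = 3.51×3.470^1.5 = 22.69 and r_Q = 0.143×3.470^0.5 = 0.2664.
Fraction of consumed A going to P: r_P/(r_P+r_Q) = 0.9884.
C_P = 0.9884·C_{A0}·X = 0.9884×5.38×0.355 = 1.89 kmol/m³; Y_P = C_P/C_{A0} = 0.351.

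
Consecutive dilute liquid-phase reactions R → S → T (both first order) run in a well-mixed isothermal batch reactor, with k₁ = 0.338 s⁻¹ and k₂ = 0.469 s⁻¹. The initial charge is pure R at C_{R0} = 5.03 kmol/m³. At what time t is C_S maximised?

The intermediate peaks when r₁ = r₂, i.e. k₁e^(−k₁t) = k₂e^(−k₂t), giving t_opt = ln(k₂/k₁)/(k₂−k₁).
= ln(0.469/0.338)/(0.469−0.338) = ln(1.388)/0.1310 = 0.3276/0.1310 = 2.50 s.

2.50 s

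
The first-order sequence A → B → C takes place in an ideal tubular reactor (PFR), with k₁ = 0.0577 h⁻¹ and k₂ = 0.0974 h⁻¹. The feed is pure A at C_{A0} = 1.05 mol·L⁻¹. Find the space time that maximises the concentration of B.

13.2 h

Setting dC_B/dτ = 0 gives τ_opt = ln(k₂/k₁)/(k₂−k₁).
= ln(0.0974/0.0577)/(0.0974−0.0577) = ln(1.688)/0.03970 = 0.5236/0.03970 = 13.2 h.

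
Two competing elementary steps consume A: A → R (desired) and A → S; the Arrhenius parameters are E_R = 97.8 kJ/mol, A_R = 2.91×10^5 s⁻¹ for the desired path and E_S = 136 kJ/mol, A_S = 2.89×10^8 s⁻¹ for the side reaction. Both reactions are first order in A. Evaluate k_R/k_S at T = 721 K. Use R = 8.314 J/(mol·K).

0.590

Since both paths have the same order in A, the concentration cancels and S_{R/S} = k_R/k_S = (A_R/A_S)·exp[(E_S−E_R)/(RT)].
(E_S−E_R)/(RT) = (136−97.8)×10³/(8.314×721) = 38200/5994 = 6.373.
k_R/k_S = (2.91×10^5/2.89×10^8)·exp(6.373) = 0.001007 × 585.6 = 0.590.
Since E_R < E_S, lowering the temperature improves selectivity toward R.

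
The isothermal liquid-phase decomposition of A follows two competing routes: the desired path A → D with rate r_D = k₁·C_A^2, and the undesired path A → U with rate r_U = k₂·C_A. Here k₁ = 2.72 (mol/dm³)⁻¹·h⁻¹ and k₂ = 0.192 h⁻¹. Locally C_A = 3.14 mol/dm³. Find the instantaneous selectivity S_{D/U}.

S_{D/U} = r_D/r_U = (k₁·C_A^2)/(k₂·C_A) = (k₁/k₂)·C_A.
= (2.72×3.140^2) / (0.192×3.140) = 26.82/0.6029 = 44.5.
Since the desired path is higher order in A, keeping C_A high (PFR or concentrated feed) favours D.

44.5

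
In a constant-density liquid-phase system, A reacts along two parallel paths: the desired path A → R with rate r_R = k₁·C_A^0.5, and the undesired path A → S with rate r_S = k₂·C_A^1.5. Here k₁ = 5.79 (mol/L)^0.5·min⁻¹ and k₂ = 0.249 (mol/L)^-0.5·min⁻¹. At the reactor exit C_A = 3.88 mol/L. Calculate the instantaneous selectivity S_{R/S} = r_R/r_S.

5.99

S_{R/S} = r_R/r_S = (k₁·C_A^0.5)/(k₂·C_A^1.5) = (k₁/k₂)·C_A⁻¹.
= (5.79×3.880^0.5) / (0.249×3.880^1.5) = 11.40/1.903 = 5.99.
The undesired path is higher order in A, so low C_A (CSTR or dilute feed) favours R.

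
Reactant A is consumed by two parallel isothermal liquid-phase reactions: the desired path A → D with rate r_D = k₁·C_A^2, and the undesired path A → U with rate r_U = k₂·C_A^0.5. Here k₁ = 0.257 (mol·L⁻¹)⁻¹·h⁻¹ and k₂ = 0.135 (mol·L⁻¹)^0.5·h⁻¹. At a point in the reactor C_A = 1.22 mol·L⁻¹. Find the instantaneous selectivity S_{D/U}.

S_{D/U} = r_D/r_U = (k₁·C_A^2)/(k₂·C_A^0.5) = (k₁/k₂)·C_A^1.5.
= (0.257×1.220^2) / (0.135×1.220^0.5) = 0.3825/0.1491 = 2.57.
Since the desired path is higher order in A, keeping C_A high (PFR or concentrated feed) favours D.

2.57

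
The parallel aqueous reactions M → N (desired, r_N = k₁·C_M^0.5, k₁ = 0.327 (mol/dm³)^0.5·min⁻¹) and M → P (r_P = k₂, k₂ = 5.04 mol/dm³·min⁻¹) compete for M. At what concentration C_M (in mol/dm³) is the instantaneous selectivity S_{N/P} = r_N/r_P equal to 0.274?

17.8 mol/dm³

S_{N/P} = (k₁/k₂)·C_M^0.5 ⇒ C_M = (S·k₂/k₁)^(2).
= (0.274×5.04/0.327)^(2) = (4.223)^(2) = 17.8 mol/dm³.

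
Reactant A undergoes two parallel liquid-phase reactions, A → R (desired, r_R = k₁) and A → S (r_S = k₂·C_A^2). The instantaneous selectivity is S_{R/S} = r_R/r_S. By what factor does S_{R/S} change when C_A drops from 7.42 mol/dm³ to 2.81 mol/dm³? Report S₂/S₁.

6.97

S_{R/S} = (k₁/k₂)·C_A^-2, so S₂/S₁ = (C_{A,2}/C_{A,1})^-2.
= (2.81/7.42)^(-2) = (0.3787)^(-2) = 6.97.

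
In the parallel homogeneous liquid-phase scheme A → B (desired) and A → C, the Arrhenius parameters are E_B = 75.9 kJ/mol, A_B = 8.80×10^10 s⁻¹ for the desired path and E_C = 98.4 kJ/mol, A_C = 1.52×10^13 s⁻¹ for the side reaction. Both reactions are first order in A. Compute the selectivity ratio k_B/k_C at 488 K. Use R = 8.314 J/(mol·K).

1.48

With equal orders, S_{B/C} = k_B/k_C = (A_B/A_C)·exp[(E_C−E_B)/(RT)].
(E_C−E_B)/(RT) = (98.4−75.9)×10³/(8.314×488) = 22500/4057 = 5.546.
k_B/k_C = (8.80×10^10/1.52×10^13)·exp(5.546) = 0.005789 × 256.1 = 1.48.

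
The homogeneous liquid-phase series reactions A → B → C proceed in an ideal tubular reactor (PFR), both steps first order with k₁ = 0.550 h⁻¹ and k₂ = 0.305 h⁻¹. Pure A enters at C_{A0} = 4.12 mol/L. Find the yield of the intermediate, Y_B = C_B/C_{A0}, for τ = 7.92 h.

For first-order series with pure A initially, C_B(τ) = k₁C_{A0}/(k₂−k₁)·(e^(−k₁τ) − e^(−k₂τ)).
e^(−k₁τ) = e^(−0.550×7.92) = e^(−4.356) = 0.01283; e^(−k₂τ) = e^(−2.416) = 0.08931.
C_B = 0.550×4.12/(0.305−0.550) × (0.01283−0.08931) = (-9.249)×(-0.07648) = 0.7074 mol/L.
Y_B = C_B/C_{A0} = 0.7074/4.12 = 0.172.

0.172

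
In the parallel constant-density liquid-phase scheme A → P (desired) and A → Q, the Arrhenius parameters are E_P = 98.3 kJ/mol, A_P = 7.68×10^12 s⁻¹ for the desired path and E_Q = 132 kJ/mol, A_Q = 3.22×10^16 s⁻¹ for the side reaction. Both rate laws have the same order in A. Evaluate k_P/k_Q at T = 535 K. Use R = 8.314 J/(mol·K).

0.465

Since both paths have the same order in A, the concentration cancels and S_{P/Q} = k_P/k_Q = (A_P/A_Q)·exp[(E_Q−E_P)/(RT)].
(E_Q−E_P)/(RT) = (132−98.3)×10³/(8.314×535) = 33700/4448 = 7.576.
k_P/k_Q = (7.68×10^12/3.22×10^16)·exp(7.576) = 2.385×10^-4 × 1952 = 0.465.
Since E_P < E_Q, lowering the temperature improves selectivity toward P.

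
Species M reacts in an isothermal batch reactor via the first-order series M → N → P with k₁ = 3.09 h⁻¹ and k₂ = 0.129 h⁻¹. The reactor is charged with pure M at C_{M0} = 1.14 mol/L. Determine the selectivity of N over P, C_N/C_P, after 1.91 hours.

4.41

For first-order series with pure M initially, C_N(t) = k₁C_{M0}/(k₂−k₁)·(e^(−k₁t) − e^(−k₂t)).
e^(−k₁t) = e^(−3.09×1.91) = e^(−5.902) = 0.002734; e^(−k₂t) = e^(−0.2464) = 0.7816.
C_N = 3.09×1.14/(0.129−3.09) × (0.002734−0.7816) = (-1.190)×(-0.7789) = 0.9266 mol/L.
C_M = C_{M0}e^(−k₁t) = 0.003117 mol/L, so C_P = C_{M0}−C_M−C_N = 0.2103 mol/L; C_N/C_P = 4.41.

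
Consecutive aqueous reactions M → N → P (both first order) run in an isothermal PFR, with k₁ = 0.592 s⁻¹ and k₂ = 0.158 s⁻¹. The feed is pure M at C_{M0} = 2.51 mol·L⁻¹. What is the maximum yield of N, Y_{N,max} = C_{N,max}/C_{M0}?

0.618

At the optimum, C_{N,max}/C_{M0} = (k₁/k₂)^[k₂/(k₂−k₁)].
= (0.592/0.158)^(0.158/(0.158−0.592)) = (3.747)^(-0.3641) = 0.6182.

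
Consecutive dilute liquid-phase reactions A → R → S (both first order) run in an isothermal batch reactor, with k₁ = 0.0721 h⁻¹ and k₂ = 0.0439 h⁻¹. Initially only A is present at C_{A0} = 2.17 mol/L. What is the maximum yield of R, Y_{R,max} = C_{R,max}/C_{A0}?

At the optimum, C_{R,max}/C_{A0} = (k₁/k₂)^[k₂/(k₂−k₁)].
= (0.0721/0.0439)^(0.0439/(0.0439−0.0721)) = (1.642)^(-1.557) = 0.4619.

0.462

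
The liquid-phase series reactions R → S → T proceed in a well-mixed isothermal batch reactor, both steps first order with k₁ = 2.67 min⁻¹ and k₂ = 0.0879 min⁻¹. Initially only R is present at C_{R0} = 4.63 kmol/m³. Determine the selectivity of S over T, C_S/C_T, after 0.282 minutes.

Solving the coupled first-order balances gives C_S(t) = [k₁/(k₂−k₁)]·C_{R0}·(e^(−k₁t) − e^(−k₂t)).
e^(−k₁t) = e^(−2.67×0.282) = e^(−0.7529) = 0.4710; e^(−k₂t) = e^(−0.02479) = 0.9755.
C_S = 2.67×4.63/(0.0879−2.67) × (0.4710−0.9755) = (-4.788)×(-0.5045) = 2.416 kmol/m³.
C_R = C_{R0}e^(−k₁t) = 2.181 kmol/m³, so C_T = C_{R0}−C_R−C_S = 0.03383 kmol/m³; C_S/C_T = 71.4.

71.4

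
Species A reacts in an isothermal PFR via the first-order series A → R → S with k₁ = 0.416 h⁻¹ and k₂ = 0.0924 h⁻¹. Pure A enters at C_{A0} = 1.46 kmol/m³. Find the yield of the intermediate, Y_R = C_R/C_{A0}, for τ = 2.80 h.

0.591

The intermediate concentration in a first-order A→B→C sequence is C_R = k₁C_{A0}(e^(−k₁τ) − e^(−k₂τ))/(k₂−k₁).
e^(−k₁τ) = e^(−0.416×2.80) = e^(−1.165) = 0.3120; e^(−k₂τ) = e^(−0.2587) = 0.7720.
C_R = 0.416×1.46/(0.0924−0.416) × (0.3120−0.7720) = (-1.877)×(-0.4601) = 0.8635 kmol/m³.
Y_R = C_R/C_{A0} = 0.8635/1.46 = 0.591.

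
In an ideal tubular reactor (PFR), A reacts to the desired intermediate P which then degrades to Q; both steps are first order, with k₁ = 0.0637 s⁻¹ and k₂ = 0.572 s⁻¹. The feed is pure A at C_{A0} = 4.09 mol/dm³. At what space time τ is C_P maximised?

Setting dC_P/dτ = 0 gives τ_opt = ln(k₂/k₁)/(k₂−k₁).
= ln(0.572/0.0637)/(0.572−0.0637) = ln(8.980)/0.5083 = 2.195/0.5083 = 4.32 s.

4.32 s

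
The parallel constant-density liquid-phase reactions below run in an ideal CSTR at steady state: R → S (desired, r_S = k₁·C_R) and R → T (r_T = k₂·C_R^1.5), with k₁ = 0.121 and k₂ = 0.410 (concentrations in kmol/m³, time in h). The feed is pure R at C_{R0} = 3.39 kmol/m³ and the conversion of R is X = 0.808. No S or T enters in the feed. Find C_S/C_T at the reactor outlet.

Exit C_R = C_{R0}(1−X) = 3.39×0.192 = 0.6509 kmol/m³.
A CSTR operates uniformly at the exit composition, giving r_S = 0.07876 and r_T = 0.2153 (each k·C_R^n at C_R = 0.6509).
Overall selectivity = C_S/C_T = r_Sτ/(r_Tτ) = r_S/r_T = 0.366.

0.366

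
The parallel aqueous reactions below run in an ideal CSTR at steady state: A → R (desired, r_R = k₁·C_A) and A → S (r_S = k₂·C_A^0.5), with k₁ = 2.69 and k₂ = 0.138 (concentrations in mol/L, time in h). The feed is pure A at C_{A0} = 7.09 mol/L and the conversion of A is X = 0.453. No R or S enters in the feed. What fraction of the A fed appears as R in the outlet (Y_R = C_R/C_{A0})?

0.441

Exit C_A = C_{A0}(1−X) = 7.09×0.547 = 3.878 mol/L.
Rates in a CSTR are evaluated at the outlet concentration: r_R = 2.69×3.878 = 10.43, r_S = 0.138×3.878^0.5 = 0.2718.
Fraction of consumed A going to R: r_R/(r_R+r_S) = 0.9746.
C_R = 0.9746·C_{A0}·X = 0.9746×7.09×0.453 = 3.13 mol/L; Y_R = C_R/C_{A0} = 0.441.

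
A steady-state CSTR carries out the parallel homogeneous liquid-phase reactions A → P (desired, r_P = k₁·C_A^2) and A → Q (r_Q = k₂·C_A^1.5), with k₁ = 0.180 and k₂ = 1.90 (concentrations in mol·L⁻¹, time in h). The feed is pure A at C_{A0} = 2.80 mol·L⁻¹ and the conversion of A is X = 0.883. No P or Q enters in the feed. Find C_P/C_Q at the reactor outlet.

0.0542

Exit C_A = C_{A0}(1−X) = 2.80×0.117 = 0.3276 mol·L⁻¹.
In a CSTR the entire volume is at exit conditions, so r_P = 0.180×0.3276^2 = 0.01932 and r_Q = 1.90×0.3276^1.5 = 0.3563.
Overall selectivity = C_P/C_Q = r_Pτ/(r_Qτ) = r_P/r_Q = 0.0542.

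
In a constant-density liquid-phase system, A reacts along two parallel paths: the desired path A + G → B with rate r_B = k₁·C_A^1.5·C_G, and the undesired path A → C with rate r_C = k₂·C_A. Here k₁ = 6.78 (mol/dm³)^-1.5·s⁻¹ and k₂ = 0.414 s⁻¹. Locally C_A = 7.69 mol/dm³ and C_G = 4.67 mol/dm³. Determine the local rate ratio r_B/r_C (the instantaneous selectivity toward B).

S_{B/C} = r_B/r_C = (k₁·C_A^1.5·C_G)/(k₂·C_A) = (k₁/k₂)·C_A^0.5·C_G.
= (6.78×7.690^1.5×4.670) / (0.414×7.690) = 675.2/3.184 = 212.
Since the desired path is higher order in A, keeping C_A high (PFR or concentrated feed) favours B.

212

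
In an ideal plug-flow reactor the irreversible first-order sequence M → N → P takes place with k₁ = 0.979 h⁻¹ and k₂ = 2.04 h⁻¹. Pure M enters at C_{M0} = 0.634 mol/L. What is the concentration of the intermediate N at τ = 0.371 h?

The intermediate concentration in a first-order A→B→C sequence is C_N = k₁C_{M0}(e^(−k₁τ) − e^(−k₂τ))/(k₂−k₁).
e^(−k₁τ) = e^(−0.979×0.371) = e^(−0.3632) = 0.6954; e^(−k₂τ) = e^(−0.7568) = 0.4691.
C_N = 0.979×0.634/(2.04−0.979) × (0.6954−0.4691) = 0.5850×0.2263 = 0.1324 mol/L.

0.132 mol/L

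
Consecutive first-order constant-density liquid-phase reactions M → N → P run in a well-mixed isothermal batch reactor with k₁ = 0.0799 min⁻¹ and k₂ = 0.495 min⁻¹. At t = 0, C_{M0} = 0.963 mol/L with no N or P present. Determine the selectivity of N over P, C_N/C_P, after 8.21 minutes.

0.251

For first-order series with pure M initially, C_N(t) = k₁C_{M0}/(k₂−k₁)·(e^(−k₁t) − e^(−k₂t)).
e^(−k₁t) = e^(−0.0799×8.21) = e^(−0.6560) = 0.5189; e^(−k₂t) = e^(−4.064) = 0.01718.
C_N = 0.0799×0.963/(0.495−0.0799) × (0.5189−0.01718) = 0.1854×0.5018 = 0.09301 mol/L.
C_M = C_{M0}e^(−k₁t) = 0.4997 mol/L, so C_P = C_{M0}−C_M−C_N = 0.3703 mol/L; C_N/C_P = 0.251.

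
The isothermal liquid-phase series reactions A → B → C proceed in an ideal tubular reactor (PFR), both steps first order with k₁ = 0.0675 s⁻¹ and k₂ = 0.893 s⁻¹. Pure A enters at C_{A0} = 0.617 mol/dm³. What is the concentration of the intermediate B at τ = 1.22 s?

0.0295 mol/dm³

Solving the coupled first-order balances gives C_B(τ) = [k₁/(k₂−k₁)]·C_{A0}·(e^(−k₁τ) − e^(−k₂τ)).
e^(−k₁τ) = e^(−0.0675×1.22) = e^(−0.08235) = 0.9209; e^(−k₂τ) = e^(−1.089) = 0.3364.
C_B = 0.0675×0.617/(0.893−0.0675) × (0.9209−0.3364) = 0.05045×0.5846 = 0.02949 mol/dm³.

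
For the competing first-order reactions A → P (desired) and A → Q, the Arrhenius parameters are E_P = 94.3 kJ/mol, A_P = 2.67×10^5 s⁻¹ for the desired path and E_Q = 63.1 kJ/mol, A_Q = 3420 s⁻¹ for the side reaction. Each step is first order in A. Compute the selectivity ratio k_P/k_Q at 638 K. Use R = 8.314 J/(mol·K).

0.218

With equal orders, S_{P/Q} = k_P/k_Q = (A_P/A_Q)·exp[(E_Q−E_P)/(RT)].
(E_Q−E_P)/(RT) = (63.1−94.3)×10³/(8.314×638) = -31200/5304 = -5.882.
k_P/k_Q = (2.67×10^5/3420)·exp(-5.882) = 78.07 × 0.002789 = 0.218.
Since E_P > E_Q, raising the temperature improves selectivity toward P.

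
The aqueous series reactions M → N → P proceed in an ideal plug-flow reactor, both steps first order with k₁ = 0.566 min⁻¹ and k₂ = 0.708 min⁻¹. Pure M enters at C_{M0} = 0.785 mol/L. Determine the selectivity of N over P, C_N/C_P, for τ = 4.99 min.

0.146

For first-order series with pure M initially, C_N(τ) = k₁C_{M0}/(k₂−k₁)·(e^(−k₁τ) − e^(−k₂τ)).
e^(−k₁τ) = e^(−0.566×4.99) = e^(−2.824) = 0.05935; e^(−k₂τ) = e^(−3.533) = 0.02922.
C_N = 0.566×0.785/(0.708−0.566) × (0.05935−0.02922) = 3.129×0.03013 = 0.09427 mol/L.
C_M = C_{M0}e^(−k₁τ) = 0.04659 mol/L, so C_P = C_{M0}−C_M−C_N = 0.6441 mol/L; C_N/C_P = 0.146.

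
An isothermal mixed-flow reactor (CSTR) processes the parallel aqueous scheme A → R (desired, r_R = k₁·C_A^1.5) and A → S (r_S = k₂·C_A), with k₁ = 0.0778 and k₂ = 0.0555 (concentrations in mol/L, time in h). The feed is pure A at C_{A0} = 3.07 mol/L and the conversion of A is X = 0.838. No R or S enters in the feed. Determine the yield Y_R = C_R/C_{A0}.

0.417

Exit C_A = C_{A0}(1−X) = 3.07×0.162 = 0.4973 mol/L.
A CSTR operates uniformly at the exit composition, giving r_R = 0.02729 and r_S = 0.02760 (each k·C_A^n at C_A = 0.4973).
Fraction of consumed A going to R: r_R/(r_R+r_S) = 0.4971.
C_R = 0.4971·C_{A0}·X = 0.4971×3.07×0.838 = 1.28 mol/L; Y_R = C_R/C_{A0} = 0.417.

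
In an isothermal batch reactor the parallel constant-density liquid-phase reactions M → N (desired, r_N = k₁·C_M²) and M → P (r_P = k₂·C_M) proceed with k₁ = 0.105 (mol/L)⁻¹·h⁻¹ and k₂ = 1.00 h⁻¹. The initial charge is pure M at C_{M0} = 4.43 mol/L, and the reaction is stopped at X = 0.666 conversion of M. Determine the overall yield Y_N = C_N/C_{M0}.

C_M = C_{M0}(1−X) = 1.480 mol/L.
Along a PFR/batch, dC_P/dC_M = −r_P/(r_N+r_P) = −k₂/(k₂+k₁·C_M).
Integrating from C_{M0} to C_M: C_P = (1.00/0.105)·ln[(1.00+0.105·4.43)/(1.00+0.105·1.48)] = 9.524·ln(1.465/1.155) = 2.262 mol/L.
Then C_N = (C_{M0}−C_M) − C_P = 2.950 − 2.262 = 0.6880 mol/L.
Y_N = C_N/C_{M0} = 0.6880/4.43 = 0.155.

0.155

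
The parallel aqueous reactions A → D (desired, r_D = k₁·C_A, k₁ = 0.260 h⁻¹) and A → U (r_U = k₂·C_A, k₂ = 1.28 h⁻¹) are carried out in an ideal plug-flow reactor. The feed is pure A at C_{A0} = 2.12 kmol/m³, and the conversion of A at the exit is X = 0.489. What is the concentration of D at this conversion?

0.175 kmol/m³

C_A = C_{A0}(1−X) = 1.083 kmol/m³.
Both paths are first order in A, so the instantaneous fraction to D is constant: dC_D/d(−C_A) = k₁/(k₁+k₂) = 0.1688.
C_D = 0.1688·(C_{A0}−C_A) = 0.1688×1.037 = 0.175 kmol/m³.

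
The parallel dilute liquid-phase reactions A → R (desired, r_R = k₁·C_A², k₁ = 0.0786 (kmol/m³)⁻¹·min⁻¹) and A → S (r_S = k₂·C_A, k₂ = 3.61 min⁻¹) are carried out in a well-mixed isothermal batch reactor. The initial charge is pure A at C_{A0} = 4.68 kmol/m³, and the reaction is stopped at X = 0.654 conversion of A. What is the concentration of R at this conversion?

0.195 kmol/m³

C_A = C_{A0}(1−X) = 1.619 kmol/m³.
Along a PFR/batch, dC_S/dC_A = −r_S/(r_R+r_S) = −k₂/(k₂+k₁·C_A).
Integrating from C_{A0} to C_A: C_S = (3.61/0.0786)·ln[(3.61+0.0786·4.68)/(3.61+0.0786·1.62)] = 45.93·ln(3.978/3.737) = 2.865 kmol/m³.
Then C_R = (C_{A0}−C_A) − C_S = 3.061 − 2.865 = 0.1955 kmol/m³.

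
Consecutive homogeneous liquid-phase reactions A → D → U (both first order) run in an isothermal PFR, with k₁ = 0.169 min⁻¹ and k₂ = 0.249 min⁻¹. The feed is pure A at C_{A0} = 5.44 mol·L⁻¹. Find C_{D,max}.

For a first-order series the maximum intermediate yield is C_{D,max}/C_{A0} = (k₁/k₂)^[k₂/(k₂−k₁)].
= (0.169/0.249)^(0.249/(0.249−0.169)) = (0.6787)^(3.113) = 0.2993.
C_{D,max} = 0.2993×5.44 = 1.63 mol·L⁻¹.

1.63 mol·L⁻¹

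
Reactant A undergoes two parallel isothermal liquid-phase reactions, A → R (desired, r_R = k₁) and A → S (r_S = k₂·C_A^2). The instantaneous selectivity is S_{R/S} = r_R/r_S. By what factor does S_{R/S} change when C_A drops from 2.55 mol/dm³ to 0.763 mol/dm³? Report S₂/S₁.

11.2

S_{R/S} = (k₁/k₂)·C_A^-2, so S₂/S₁ = (C_{A,2}/C_{A,1})^-2.
= (0.763/2.55)^(-2) = (0.2992)^(-2) = 11.2.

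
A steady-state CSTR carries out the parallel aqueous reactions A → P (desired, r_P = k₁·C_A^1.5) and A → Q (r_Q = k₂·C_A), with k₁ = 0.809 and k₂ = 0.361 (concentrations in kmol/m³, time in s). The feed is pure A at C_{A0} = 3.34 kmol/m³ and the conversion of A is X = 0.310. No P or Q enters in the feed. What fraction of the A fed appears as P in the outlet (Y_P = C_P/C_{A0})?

Exit C_A = C_{A0}(1−X) = 3.34×0.690 = 2.305 kmol/m³.
A CSTR operates uniformly at the exit composition, giving r_P = 2.830 and r_Q = 0.8320 (each k·C_A^n at C_A = 2.305).
Fraction of consumed A going to P: r_P/(r_P+r_Q) = 0.7728.
C_P = 0.7728·C_{A0}·X = 0.7728×3.34×0.310 = 0.800 kmol/m³; Y_P = C_P/C_{A0} = 0.240.

0.240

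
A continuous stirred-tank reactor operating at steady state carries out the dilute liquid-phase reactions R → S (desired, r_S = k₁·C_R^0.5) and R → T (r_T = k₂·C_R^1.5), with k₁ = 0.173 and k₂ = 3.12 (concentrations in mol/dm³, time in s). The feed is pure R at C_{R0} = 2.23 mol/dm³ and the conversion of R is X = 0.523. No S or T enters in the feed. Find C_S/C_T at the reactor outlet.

Exit C_R = C_{R0}(1−X) = 2.23×0.477 = 1.064 mol/dm³.
A CSTR operates uniformly at the exit composition, giving r_S = 0.1784 and r_T = 3.423 (each k·C_R^n at C_R = 1.064).
Overall selectivity = C_S/C_T = r_Sτ/(r_Tτ) = r_S/r_T = 0.0521.

0.0521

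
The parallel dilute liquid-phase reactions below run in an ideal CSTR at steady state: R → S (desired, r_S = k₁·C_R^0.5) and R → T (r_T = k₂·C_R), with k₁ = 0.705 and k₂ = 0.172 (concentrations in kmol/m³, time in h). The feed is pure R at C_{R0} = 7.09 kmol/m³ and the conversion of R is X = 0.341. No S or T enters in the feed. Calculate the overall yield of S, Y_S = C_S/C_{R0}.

Exit C_R = C_{R0}(1−X) = 7.09×0.659 = 4.672 kmol/m³.
Rates in a CSTR are evaluated at the outlet concentration: r_S = 0.705×4.672^0.5 = 1.524, r_T = 0.172×4.672 = 0.8036.
Fraction of consumed R going to S: r_S/(r_S+r_T) = 0.6547.
C_S = 0.6547·C_{R0}·X = 0.6547×7.09×0.341 = 1.58 kmol/m³; Y_S = C_S/C_{R0} = 0.223.

0.223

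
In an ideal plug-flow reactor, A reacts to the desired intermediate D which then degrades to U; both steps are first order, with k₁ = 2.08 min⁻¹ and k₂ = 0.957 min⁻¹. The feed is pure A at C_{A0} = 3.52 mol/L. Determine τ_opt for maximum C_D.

0.691 min

Setting dC_D/dτ = 0 gives τ_opt = ln(k₂/k₁)/(k₂−k₁).
= ln(0.957/2.08)/(0.957−2.08) = ln(0.4601)/-1.123 = -0.7763/-1.123 = 0.691 min.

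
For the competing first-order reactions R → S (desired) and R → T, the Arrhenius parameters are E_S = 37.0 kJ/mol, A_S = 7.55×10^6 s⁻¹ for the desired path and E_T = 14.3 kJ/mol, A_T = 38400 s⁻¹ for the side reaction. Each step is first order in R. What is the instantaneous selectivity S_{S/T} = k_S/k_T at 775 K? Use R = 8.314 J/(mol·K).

With equal orders, S_{S/T} = k_S/k_T = (A_S/A_T)·exp[(E_T−E_S)/(RT)].
(E_T−E_S)/(RT) = (14.3−37.0)×10³/(8.314×775) = -22700/6443 = -3.523.
k_S/k_T = (7.55×10^6/38400)·exp(-3.523) = 196.6 × 0.02951 = 5.80.
Since E_S > E_T, raising the temperature improves selectivity toward S.

5.80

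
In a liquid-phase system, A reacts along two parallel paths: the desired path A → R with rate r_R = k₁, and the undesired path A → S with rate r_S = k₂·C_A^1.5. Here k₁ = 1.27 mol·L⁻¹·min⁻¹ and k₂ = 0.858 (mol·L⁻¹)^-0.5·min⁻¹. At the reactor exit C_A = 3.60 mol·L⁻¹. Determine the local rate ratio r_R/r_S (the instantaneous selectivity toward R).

S_{R/S} = r_R/r_S = (k₁)/(k₂·C_A^1.5) = (k₁/k₂)·C_A^-1.5.
= (1.27) / (0.858×3.600^1.5) = 1.270/5.861 = 0.217.
The undesired path is higher order in A, so low C_A (CSTR or dilute feed) favours R.

0.217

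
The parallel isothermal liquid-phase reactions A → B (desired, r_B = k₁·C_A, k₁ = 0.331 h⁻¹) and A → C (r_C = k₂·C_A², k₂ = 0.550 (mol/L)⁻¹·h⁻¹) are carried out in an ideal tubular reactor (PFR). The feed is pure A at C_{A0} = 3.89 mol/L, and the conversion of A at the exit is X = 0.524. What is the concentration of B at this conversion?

C_A = C_{A0}(1−X) = 1.852 mol/L.
Along a PFR/batch, dC_B/dC_A = −r_B/(r_B+r_C) = −k₁/(k₁+k₂·C_A).
Integrating from C_{A0} to C_A: C_B = (0.331/0.550)·ln[(0.331+0.550·3.89)/(0.331+0.550·1.85)] = 0.6018·ln(2.471/1.349) = 0.3640 mol/L.

0.364 mol/L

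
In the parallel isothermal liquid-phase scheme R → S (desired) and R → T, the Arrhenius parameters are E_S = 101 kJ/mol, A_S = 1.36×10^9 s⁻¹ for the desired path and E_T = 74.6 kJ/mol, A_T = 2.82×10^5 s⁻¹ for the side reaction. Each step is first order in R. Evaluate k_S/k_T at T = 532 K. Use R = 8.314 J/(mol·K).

12.3

With equal orders, S_{S/T} = k_S/k_T = (A_S/A_T)·exp[(E_T−E_S)/(RT)].
(E_T−E_S)/(RT) = (74.6−101)×10³/(8.314×532) = -26400/4423 = -5.969.
k_S/k_T = (1.36×10^9/2.82×10^5)·exp(-5.969) = 4823 × 0.002557 = 12.3.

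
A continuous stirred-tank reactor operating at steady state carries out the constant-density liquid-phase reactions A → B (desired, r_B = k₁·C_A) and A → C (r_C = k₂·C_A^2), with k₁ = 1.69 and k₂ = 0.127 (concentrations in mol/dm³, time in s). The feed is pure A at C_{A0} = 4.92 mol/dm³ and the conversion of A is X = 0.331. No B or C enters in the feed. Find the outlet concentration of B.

1.31 mol/dm³

Exit C_A = C_{A0}(1−X) = 4.92×0.669 = 3.291 mol/dm³.
A CSTR operates uniformly at the exit composition, giving r_B = 5.563 and r_C = 1.376 (each k·C_A^n at C_A = 3.291).
Fraction of consumed A going to B: r_B/(r_B+r_C) = 0.8017.
C_B = 0.8017·C_{A0}·X = 0.8017×4.92×0.331 = 1.31 mol/dm³.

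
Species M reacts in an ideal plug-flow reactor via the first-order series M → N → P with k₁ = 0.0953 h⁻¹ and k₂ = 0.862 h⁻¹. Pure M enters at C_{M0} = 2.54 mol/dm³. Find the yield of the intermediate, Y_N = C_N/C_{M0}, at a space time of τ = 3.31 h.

0.0835

The intermediate concentration in a first-order A→B→C sequence is C_N = k₁C_{M0}(e^(−k₁τ) − e^(−k₂τ))/(k₂−k₁).
e^(−k₁τ) = e^(−0.0953×3.31) = e^(−0.3154) = 0.7295; e^(−k₂τ) = e^(−2.853) = 0.05766.
C_N = 0.0953×2.54/(0.862−0.0953) × (0.7295−0.05766) = 0.3157×0.6718 = 0.2121 mol/dm³.
Y_N = C_N/C_{M0} = 0.2121/2.54 = 0.0835.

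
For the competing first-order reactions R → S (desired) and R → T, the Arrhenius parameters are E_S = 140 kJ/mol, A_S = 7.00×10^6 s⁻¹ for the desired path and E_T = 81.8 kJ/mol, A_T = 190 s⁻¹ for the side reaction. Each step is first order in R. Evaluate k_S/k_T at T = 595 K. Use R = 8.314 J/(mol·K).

0.286

With equal orders, S_{S/T} = k_S/k_T = (A_S/A_T)·exp[(E_T−E_S)/(RT)].
(E_T−E_S)/(RT) = (81.8−140)×10³/(8.314×595) = -58200/4947 = -11.77.
k_S/k_T = (7.00×10^6/190)·exp(-11.77) = 36842 × 7.771×10^-6 = 0.286.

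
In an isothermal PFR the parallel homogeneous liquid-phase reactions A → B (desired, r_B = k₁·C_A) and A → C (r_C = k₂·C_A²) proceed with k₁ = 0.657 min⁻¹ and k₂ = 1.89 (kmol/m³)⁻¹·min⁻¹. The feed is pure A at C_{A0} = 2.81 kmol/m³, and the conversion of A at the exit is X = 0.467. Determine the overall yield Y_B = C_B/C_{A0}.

C_A = C_{A0}(1−X) = 1.498 kmol/m³.
Along a PFR/batch, dC_B/dC_A = −r_B/(r_B+r_C) = −k₁/(k₁+k₂·C_A).
Integrating from C_{A0} to C_A: C_B = (0.657/1.89)·ln[(0.657+1.89·2.81)/(0.657+1.89·1.50)] = 0.3476·ln(5.968/3.488) = 0.1867 kmol/m³.
Y_B = C_B/C_{A0} = 0.1867/2.81 = 0.0664.

0.0664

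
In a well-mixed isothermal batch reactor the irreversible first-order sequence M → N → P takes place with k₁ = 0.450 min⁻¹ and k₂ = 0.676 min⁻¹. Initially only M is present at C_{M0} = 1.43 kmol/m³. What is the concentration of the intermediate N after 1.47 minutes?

0.415 kmol/m³

For first-order series with pure M initially, C_N(t) = k₁C_{M0}/(k₂−k₁)·(e^(−k₁t) − e^(−k₂t)).
e^(−k₁t) = e^(−0.450×1.47) = e^(−0.6615) = 0.5161; e^(−k₂t) = e^(−0.9937) = 0.3702.
C_N = 0.450×1.43/(0.676−0.450) × (0.5161−0.3702) = 2.847×0.1459 = 0.4154 kmol/m³.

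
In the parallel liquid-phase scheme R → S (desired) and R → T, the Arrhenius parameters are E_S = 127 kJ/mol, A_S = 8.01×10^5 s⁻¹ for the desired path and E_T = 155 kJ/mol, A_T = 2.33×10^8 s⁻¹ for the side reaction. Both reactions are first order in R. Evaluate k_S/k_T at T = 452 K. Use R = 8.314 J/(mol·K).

5.92

k_S/k_T = (A_S/A_T)·exp[−(E_S−E_T)/(RT)] = (A_S/A_T)·exp[(E_T−E_S)/(RT)].
(E_T−E_S)/(RT) = (155−127)×10³/(8.314×452) = 28000/3758 = 7.451.
k_S/k_T = (8.01×10^5/2.33×10^8)·exp(7.451) = 0.003438 × 1721 = 5.92.
Since E_S < E_T, lowering the temperature improves selectivity toward S.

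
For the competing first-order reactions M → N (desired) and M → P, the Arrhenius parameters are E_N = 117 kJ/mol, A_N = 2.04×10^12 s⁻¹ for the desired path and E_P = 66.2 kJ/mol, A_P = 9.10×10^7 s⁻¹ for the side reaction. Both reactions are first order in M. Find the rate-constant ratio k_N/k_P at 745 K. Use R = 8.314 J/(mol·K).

6.15

Since both paths have the same order in M, the concentration cancels and S_{N/P} = k_N/k_P = (A_N/A_P)·exp[(E_P−E_N)/(RT)].
(E_P−E_N)/(RT) = (66.2−117)×10³/(8.314×745) = -50800/6194 = -8.202.
k_N/k_P = (2.04×10^12/9.10×10^7)·exp(-8.202) = 22418 × 2.742×10^-4 = 6.15.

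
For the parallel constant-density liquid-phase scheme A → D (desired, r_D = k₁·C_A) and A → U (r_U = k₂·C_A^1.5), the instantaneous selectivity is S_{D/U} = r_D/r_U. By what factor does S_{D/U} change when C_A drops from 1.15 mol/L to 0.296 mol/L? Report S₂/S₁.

1.97

S_{D/U} = (k₁/k₂)·C_A^-0.5, so S₂/S₁ = (C_{A,2}/C_{A,1})^-0.5.
= (0.296/1.15)^(-0.5) = (0.2574)^(-0.5) = 1.97.
Selectivity toward D rises as C_A falls — low-concentration operation is favoured.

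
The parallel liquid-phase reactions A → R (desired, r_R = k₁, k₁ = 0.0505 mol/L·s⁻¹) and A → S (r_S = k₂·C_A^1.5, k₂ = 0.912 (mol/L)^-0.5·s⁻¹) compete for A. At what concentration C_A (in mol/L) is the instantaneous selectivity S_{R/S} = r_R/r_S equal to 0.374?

0.280 mol/L

S_{R/S} = (k₁/k₂)·C_A^-1.5 ⇒ C_A = (S·k₂/k₁)^(1/(-1.5)).
= (0.374×0.912/0.0505)^(-0.6667) = (6.754)^(-0.6667) = 0.280 mol/L.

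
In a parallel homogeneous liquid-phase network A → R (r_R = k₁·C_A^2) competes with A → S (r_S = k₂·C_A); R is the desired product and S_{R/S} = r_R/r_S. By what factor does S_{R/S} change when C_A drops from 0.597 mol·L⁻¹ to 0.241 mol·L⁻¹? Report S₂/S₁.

S_{R/S} = (k₁/k₂)·C_A, so S₂/S₁ = (C_{A,2}/C_{A,1}).
= 0.241/0.597 = 0.404.
Selectivity toward R falls as C_A falls — high-concentration operation is favoured.

0.404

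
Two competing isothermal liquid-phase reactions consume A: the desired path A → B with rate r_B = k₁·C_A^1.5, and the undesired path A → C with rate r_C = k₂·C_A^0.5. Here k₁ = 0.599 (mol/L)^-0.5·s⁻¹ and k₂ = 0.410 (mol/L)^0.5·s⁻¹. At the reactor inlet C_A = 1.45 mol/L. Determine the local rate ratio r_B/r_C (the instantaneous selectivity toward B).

2.12

S_{B/C} = r_B/r_C = (k₁·C_A^1.5)/(k₂·C_A^0.5) = (k₁/k₂)·C_A.
= (0.599×1.450^1.5) / (0.410×1.450^0.5) = 1.046/0.4937 = 2.12.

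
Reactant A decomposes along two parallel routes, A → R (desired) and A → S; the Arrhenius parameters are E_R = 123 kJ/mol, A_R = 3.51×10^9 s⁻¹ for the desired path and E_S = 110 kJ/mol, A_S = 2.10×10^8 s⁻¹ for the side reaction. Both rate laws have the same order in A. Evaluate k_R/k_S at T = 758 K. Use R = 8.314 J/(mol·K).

2.12

With equal orders, S_{R/S} = k_R/k_S = (A_R/A_S)·exp[(E_S−E_R)/(RT)].
(E_S−E_R)/(RT) = (110−123)×10³/(8.314×758) = -13000/6302 = -2.063.
k_R/k_S = (3.51×10^9/2.10×10^8)·exp(-2.063) = 16.71 × 0.1271 = 2.12.
Since E_R > E_S, raising the temperature improves selectivity toward R.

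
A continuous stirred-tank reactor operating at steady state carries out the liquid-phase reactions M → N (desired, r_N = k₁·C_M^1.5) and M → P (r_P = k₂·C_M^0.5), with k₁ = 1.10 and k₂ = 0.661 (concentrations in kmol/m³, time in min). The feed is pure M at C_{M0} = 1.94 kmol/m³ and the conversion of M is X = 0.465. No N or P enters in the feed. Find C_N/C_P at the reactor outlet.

1.73

Exit C_M = C_{M0}(1−X) = 1.94×0.535 = 1.038 kmol/m³.
Rates in a CSTR are evaluated at the outlet concentration: r_N = 1.10×1.038^1.5 = 1.163, r_P = 0.661×1.038^0.5 = 0.6734.
Overall selectivity = C_N/C_P = r_Nτ/(r_Pτ) = r_N/r_P = 1.73.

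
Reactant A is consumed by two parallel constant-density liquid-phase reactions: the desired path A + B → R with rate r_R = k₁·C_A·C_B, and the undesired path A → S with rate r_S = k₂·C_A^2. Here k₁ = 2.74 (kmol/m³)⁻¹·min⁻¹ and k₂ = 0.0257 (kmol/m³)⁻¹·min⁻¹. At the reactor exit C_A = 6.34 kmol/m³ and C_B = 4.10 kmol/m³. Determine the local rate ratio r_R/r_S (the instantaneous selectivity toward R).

68.9

S_{R/S} = r_R/r_S = (k₁·C_A·C_B)/(k₂·C_A^2) = (k₁/k₂)·C_A⁻¹·C_B.
= (2.74×6.340×4.100) / (0.0257×6.340^2) = 71.22/1.033 = 68.9.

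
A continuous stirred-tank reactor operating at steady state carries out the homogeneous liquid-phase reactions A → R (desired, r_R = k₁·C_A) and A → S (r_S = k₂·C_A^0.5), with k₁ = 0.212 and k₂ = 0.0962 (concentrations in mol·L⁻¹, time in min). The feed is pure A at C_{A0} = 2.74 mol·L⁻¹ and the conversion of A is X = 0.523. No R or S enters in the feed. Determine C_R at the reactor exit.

Exit C_A = C_{A0}(1−X) = 2.74×0.477 = 1.307 mol·L⁻¹.
A CSTR operates uniformly at the exit composition, giving r_R = 0.2771 and r_S = 0.1100 (each k·C_A^n at C_A = 1.307).
Fraction of consumed A going to R: r_R/(r_R+r_S) = 0.7159.
C_R = 0.7159·C_{A0}·X = 0.7159×2.74×0.523 = 1.03 mol·L⁻¹.

1.03 mol·L⁻¹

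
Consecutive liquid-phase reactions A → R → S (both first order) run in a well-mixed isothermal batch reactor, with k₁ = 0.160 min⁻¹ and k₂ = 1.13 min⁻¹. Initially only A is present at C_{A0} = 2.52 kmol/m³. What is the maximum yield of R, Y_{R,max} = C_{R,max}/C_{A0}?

0.103

At the optimum, C_{R,max}/C_{A0} = (k₁/k₂)^[k₂/(k₂−k₁)].
= (0.160/1.13)^(1.13/(1.13−0.160)) = (0.1416)^(1.165) = 0.1026.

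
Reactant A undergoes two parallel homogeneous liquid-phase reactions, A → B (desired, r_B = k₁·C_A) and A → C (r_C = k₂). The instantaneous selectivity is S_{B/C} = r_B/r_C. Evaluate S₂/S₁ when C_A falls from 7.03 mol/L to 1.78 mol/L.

0.253

S_{B/C} = (k₁/k₂)·C_A, so S₂/S₁ = (C_{A,2}/C_{A,1}).
= 1.78/7.03 = 0.253.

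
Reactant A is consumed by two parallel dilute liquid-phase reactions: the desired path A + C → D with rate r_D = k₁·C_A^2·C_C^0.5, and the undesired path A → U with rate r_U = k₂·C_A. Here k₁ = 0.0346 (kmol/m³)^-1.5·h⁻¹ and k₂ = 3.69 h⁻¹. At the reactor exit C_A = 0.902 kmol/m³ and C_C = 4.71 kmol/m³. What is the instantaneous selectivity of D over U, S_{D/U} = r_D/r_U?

S_{D/U} = r_D/r_U = (k₁·C_A^2·C_C^0.5)/(k₂·C_A) = (k₁/k₂)·C_A·C_C^0.5.
= (0.0346×0.9020^2×4.710^0.5) / (3.69×0.9020) = 0.06109/3.328 = 0.0184.

0.0184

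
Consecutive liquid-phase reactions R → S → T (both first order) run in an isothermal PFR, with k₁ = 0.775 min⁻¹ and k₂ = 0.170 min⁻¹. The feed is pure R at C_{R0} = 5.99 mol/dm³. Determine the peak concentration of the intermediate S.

3.91 mol/dm³

At the optimum, C_{S,max}/C_{R0} = (k₁/k₂)^[k₂/(k₂−k₁)].
= (0.775/0.170)^(0.170/(0.170−0.775)) = (4.559)^(-0.2810) = 0.6529.
C_{S,max} = 0.6529×5.99 = 3.91 mol/dm³.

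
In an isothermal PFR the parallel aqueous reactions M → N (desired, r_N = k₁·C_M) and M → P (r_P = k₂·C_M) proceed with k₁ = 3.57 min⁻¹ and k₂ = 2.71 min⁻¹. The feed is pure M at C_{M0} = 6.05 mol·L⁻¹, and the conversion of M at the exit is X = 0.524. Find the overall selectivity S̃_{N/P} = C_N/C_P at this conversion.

C_M = C_{M0}(1−X) = 2.880 mol·L⁻¹.
Both paths are first order in M, so the instantaneous fraction to N is constant: dC_N/d(−C_M) = k₁/(k₁+k₂) = 0.5685.
C_N = 0.5685·(C_{M0}−C_M) = 0.5685×3.170 = 1.80 mol·L⁻¹.
C_P = (C_{M0}−C_M)−C_N = 1.368 mol·L⁻¹; S̃_{N/P} = 1.802/1.368 = 1.32.

1.32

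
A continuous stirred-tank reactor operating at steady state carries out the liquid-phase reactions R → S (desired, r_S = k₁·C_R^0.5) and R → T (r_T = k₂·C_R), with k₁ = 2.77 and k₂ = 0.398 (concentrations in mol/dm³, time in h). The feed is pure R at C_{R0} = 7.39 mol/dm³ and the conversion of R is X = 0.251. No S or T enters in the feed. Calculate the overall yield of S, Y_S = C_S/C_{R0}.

0.188

Exit C_R = C_{R0}(1−X) = 7.39×0.749 = 5.535 mol/dm³.
A CSTR operates uniformly at the exit composition, giving r_S = 6.517 and r_T = 2.203 (each k·C_R^n at C_R = 5.535).
Fraction of consumed R going to S: r_S/(r_S+r_T) = 0.7474.
C_S = 0.7474·C_{R0}·X = 0.7474×7.39×0.251 = 1.39 mol/dm³; Y_S = C_S/C_{R0} = 0.188.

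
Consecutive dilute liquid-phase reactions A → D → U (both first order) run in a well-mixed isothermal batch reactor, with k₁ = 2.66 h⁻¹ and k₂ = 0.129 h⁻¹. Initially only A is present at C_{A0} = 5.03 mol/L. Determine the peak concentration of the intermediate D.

At the optimum, C_{D,max}/C_{A0} = (k₁/k₂)^[k₂/(k₂−k₁)].
= (2.66/0.129)^(0.129/(0.129−2.66)) = (20.62)^(-0.05097) = 0.8571.
C_{D,max} = 0.8571×5.03 = 4.31 mol/L.

4.31 mol/L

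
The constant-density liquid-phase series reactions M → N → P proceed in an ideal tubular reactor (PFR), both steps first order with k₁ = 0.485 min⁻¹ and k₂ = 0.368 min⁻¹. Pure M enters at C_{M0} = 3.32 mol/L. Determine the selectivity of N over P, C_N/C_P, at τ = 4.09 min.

0.683

The intermediate concentration in a first-order A→B→C sequence is C_N = k₁C_{M0}(e^(−k₁τ) − e^(−k₂τ))/(k₂−k₁).
e^(−k₁τ) = e^(−0.485×4.09) = e^(−1.984) = 0.1376; e^(−k₂τ) = e^(−1.505) = 0.2220.
C_N = 0.485×3.32/(0.368−0.485) × (0.1376−0.2220) = (-13.76)×(-0.08442) = 1.162 mol/L.
C_M = C_{M0}e^(−k₁τ) = 0.4567 mol/L, so C_P = C_{M0}−C_M−C_N = 1.701 mol/L; C_N/C_P = 0.683.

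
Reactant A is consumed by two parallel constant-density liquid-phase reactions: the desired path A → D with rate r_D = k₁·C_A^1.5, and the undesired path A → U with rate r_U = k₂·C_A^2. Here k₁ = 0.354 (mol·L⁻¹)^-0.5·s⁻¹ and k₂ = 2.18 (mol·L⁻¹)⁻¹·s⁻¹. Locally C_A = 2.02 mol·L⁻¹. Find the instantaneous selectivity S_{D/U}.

0.114

S_{D/U} = r_D/r_U = (k₁·C_A^1.5)/(k₂·C_A^2) = (k₁/k₂)·C_A^-0.5.
= (0.354×2.020^1.5) / (2.18×2.020^2) = 1.016/8.895 = 0.114.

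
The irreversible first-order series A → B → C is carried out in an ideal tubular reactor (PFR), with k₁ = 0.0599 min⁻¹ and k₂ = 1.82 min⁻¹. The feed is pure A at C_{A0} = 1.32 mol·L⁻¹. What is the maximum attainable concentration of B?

0.0387 mol·L⁻¹

Evaluating C_B at τ_opt = ln(k₂/k₁)/(k₂−k₁) gives C_{B,max}/C_{A0} = (k₁/k₂)^[k₂/(k₂−k₁)].
= (0.0599/1.82)^(1.82/(1.82−0.0599)) = (0.03291)^(1.034) = 0.02930.
C_{B,max} = 0.02930×1.32 = 0.0387 mol·L⁻¹.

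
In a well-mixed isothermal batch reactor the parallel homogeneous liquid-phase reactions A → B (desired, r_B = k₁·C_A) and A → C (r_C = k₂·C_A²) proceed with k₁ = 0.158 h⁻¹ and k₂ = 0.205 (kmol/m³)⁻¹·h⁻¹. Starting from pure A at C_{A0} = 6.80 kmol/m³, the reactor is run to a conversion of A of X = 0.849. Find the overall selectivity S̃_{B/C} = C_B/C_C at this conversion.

0.238

C_A = C_{A0}(1−X) = 1.027 kmol/m³.
Along a PFR/batch, dC_B/dC_A = −r_B/(r_B+r_C) = −k₁/(k₁+k₂·C_A).
Integrating from C_{A0} to C_A: C_B = (0.158/0.205)·ln[(0.158+0.205·6.80)/(0.158+0.205·1.03)] = 0.7707·ln(1.552/0.3685) = 1.108 kmol/m³.
C_C = (C_{A0}−C_A)−C_B = 4.665 kmol/m³; S̃_{B/C} = 1.108/4.665 = 0.238.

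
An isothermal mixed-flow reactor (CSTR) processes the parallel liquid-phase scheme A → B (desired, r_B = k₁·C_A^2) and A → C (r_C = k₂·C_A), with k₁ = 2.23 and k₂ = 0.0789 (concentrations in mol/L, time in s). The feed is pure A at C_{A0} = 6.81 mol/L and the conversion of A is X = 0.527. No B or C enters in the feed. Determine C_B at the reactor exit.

3.55 mol/L

Exit C_A = C_{A0}(1−X) = 6.81×0.473 = 3.221 mol/L.
In a CSTR the entire volume is at exit conditions, so r_B = 2.23×3.221^2 = 23.14 and r_C = 0.0789×3.221 = 0.2541.
Fraction of consumed A going to B: r_B/(r_B+r_C) = 0.9891.
C_B = 0.9891·C_{A0}·X = 0.9891×6.81×0.527 = 3.55 mol/L.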